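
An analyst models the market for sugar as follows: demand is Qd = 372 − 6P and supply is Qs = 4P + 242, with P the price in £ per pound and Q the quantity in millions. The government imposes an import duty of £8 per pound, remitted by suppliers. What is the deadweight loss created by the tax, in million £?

Deadweight loss = £76.8 million.

Without the tax, 372 − 6P = 4P + 242 gives 10P = 130, so P* = £13 and Q* = 294.
With the tax collected from suppliers, supply shifts: Qs = 4(P − 8) + 242.
Solving gives Q = 274.8 with consumers paying £16.2 and suppliers receiving £8.2 (the £8 wedge).
Quantity falls by |ΔQ| = |294 − 274.8| = 19.2.
DWL = ½ · t · |ΔQ| = ½ · 8 · 19.2 = £76.8.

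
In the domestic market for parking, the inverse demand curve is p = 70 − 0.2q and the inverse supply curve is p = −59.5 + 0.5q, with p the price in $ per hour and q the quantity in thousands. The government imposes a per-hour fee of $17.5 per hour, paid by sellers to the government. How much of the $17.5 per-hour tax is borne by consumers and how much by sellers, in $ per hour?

Inverting to q(p) form: qd = 350 − 5p; qs = 2p + 119.
Before the tax: set 350 − 5p = 2p + 119 → p* = $33, q* = 185.
With the tax collected from sellers, supply shifts: qs = 2(p − 17.5) + 119.
New equilibrium: consumers pay $38, sellers receive $20.5, q = 160. (Wedge: pb − ps = 17.5.)
Burden on consumers: $5; on sellers: $12.5. (They sum to $17.5.)

Consumers bear $5 per hour; sellers bear $12.5 per hour.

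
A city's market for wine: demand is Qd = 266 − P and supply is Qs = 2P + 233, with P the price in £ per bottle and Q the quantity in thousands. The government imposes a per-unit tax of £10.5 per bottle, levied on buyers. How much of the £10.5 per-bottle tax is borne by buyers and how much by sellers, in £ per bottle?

Buyers bear £7 per bottle; sellers bear £3.5 per bottle.

Before the tax: set 266 − P = 2P + 233 → P* = £11, Q* = 255.
With the tax collected from buyers, demand (in seller-price terms) shifts: Qd = 266 − (P + 10.5).
New equilibrium: buyers pay £18, sellers receive £7.5, Q = 248. (Wedge: Pb − Ps = 10.5.)
Burden on buyers: £7; on sellers: £3.5. (They sum to £10.5.)
The less price-elastic side of the market bears the larger share of a per-unit tax.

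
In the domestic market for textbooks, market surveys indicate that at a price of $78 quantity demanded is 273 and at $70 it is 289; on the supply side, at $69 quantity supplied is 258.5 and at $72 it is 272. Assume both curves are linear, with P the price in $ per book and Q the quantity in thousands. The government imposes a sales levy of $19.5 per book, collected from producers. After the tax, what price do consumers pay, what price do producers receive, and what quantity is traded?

Consumers pay $87.5; producers receive $68; quantity = 254.

Demand slope: (289 − 273)/(70 − 78) = -2, so Qd = 429 − 2P.
Supply slope: (272 − 258.5)/(72 − 69) = 4.5, so Qs = 4.5P − 52.
Before the tax: set 429 − 2P = 4.5P − 52 → P* = $74, Q* = 281.
With the tax collected from producers, supply shifts: Qs = 4.5(P − 19.5) − 52.
New equilibrium: consumers pay $87.5, producers receive $68, Q = 254. (Wedge: Pb − Ps = 19.5.)
The less price-elastic side of the market bears the larger share of a per-unit tax.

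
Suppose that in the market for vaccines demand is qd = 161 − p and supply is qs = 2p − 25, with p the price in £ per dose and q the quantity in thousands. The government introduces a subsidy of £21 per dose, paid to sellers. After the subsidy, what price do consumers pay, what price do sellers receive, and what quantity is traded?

Consumers pay £48; sellers receive £69; quantity = 113.

Without the subsidy, 161 − p = 2p − 25 gives 3p = 186, so p* = £62 and q* = 99.
With a per-unit subsidy paid to sellers, each receives p + 21 per unit sold, so supply becomes qs = 2(p + 21) − 25.
Solving gives q = 113 with consumers paying £48 and sellers receiving £69 (the £21 wedge).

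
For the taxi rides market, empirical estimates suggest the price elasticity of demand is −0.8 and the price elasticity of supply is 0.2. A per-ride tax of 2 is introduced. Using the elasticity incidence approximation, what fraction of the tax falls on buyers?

Incidence ratio: buyers' share ≈ εs / (εs + |εd|) = 0.2 / (0.2 + 0.8) = 0.2.
Supply is the less elastic side, so buyers bear the smaller share.

Buyers' share ≈ 0.2.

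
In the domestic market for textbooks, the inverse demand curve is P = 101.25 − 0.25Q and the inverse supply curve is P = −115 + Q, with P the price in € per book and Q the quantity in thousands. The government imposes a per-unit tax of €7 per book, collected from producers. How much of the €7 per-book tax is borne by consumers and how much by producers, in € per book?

Consumers bear €1.4 per book; producers bear €5.6 per book.

Inverting to Q(P) form: Qd = 405 − 4P; Qs = P + 115.
Before the tax: set 405 − 4P = P + 115 → P* = €58, Q* = 173.
With the tax collected from producers, supply shifts: Qs = (P − 7) + 115.
Solving gives Q = 167.4 with consumers paying €59.4 and producers receiving €52.4 (the €7 wedge).
Burden on consumers: €1.4; on producers: €5.6. (They sum to €7.)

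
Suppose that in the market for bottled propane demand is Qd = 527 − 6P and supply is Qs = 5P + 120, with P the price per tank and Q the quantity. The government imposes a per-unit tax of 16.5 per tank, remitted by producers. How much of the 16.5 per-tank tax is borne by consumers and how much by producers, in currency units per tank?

Without the tax, 527 − 6P = 5P + 120 gives 11P = 407, so P* = 37 and Q* = 305.
With the tax collected from producers, supply shifts: Qs = 5(P − 16.5) + 120.
New equilibrium: consumers pay 44.5, producers receive 28, Q = 260. (Wedge: Pb − Ps = 16.5.)
Burden on consumers: 7.5; on producers: 9. (They sum to 16.5.)
The less price-elastic side of the market bears the larger share of a per-unit tax.

Consumers bear 7.5 per tank; producers bear 9 per tank.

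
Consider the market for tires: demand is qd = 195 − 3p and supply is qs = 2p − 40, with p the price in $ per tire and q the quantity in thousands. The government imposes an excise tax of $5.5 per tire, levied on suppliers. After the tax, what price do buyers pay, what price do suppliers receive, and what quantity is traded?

Before the tax: set 195 − 3p = 2p − 40 → p* = $47, q* = 54.
With the tax collected from suppliers, supply shifts: qs = 2(p − 5.5) − 40.
New equilibrium: buyers pay $49.2, suppliers receive $43.7, q = 47.4. (Wedge: pb − ps = 5.5.)

Buyers pay $49.2; suppliers receive $43.7; quantity = 47.4.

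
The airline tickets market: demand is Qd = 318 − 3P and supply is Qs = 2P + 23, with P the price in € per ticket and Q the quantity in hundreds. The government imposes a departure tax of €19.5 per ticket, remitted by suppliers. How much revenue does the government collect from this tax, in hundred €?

Before the tax: set 318 − 3P = 2P + 23 → P* = €59, Q* = 141.
With the tax collected from suppliers, supply shifts: Qs = 2(P − 19.5) + 23.
New equilibrium: buyers pay €66.8, suppliers receive €47.3, Q = 117.6. (Wedge: Pb − Ps = 19.5.)
Revenue = t · Q = 19.5 · 117.6 = €2293.2.

Tax revenue = €2293.2 hundred.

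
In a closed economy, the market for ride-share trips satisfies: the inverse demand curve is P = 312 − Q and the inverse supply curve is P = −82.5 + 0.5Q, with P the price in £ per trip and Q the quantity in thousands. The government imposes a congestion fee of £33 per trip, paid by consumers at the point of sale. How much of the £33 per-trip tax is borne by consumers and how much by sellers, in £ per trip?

Consumers bear £22 per trip; sellers bear £11 per trip.

Inverting to Q(P) form: Qd = 312 − P; Qs = 2P + 165.
Before the tax: set 312 − P = 2P + 165 → P* = £49, Q* = 263.
With the tax collected from consumers, demand (in seller-price terms) shifts: Qd = 312 − (P + 33).
Solving gives Q = 241 with consumers paying £71 and sellers receiving £38 (the £33 wedge).
Burden on consumers: £22; on sellers: £11. (They sum to £33.)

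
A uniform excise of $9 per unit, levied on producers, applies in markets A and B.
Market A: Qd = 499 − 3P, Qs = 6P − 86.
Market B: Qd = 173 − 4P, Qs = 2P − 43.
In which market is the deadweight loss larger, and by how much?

Market A, by $27.

Market A: pre-tax P* = $65, Q* = 304; post-tax Q = 286; deadweight loss = $81.
Market B: pre-tax P* = $36, Q* = 29; post-tax Q = 17; deadweight loss = $54.
Difference: $81 vs $54 → market A is larger by $27.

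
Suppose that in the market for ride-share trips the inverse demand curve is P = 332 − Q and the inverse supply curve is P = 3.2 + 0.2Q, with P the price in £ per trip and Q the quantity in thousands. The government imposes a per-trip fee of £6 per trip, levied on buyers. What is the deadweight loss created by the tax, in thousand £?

Rewrite in direct form: Qd = 332 − P and Qs = 5P − 16.
Without the tax, 332 − P = 5P − 16 gives 6P = 348, so P* = £58 and Q* = 274.
With the tax collected from buyers, demand (in seller-price terms) shifts: Qd = 332 − (P + 6).
New equilibrium: buyers pay £63, producers receive £57, Q = 269. (Wedge: Pb − Ps = 6.)
Quantity falls by |ΔQ| = |274 − 269| = 5.
DWL = ½ · t · |ΔQ| = ½ · 6 · 5 = £15.

Deadweight loss = £15 thousand.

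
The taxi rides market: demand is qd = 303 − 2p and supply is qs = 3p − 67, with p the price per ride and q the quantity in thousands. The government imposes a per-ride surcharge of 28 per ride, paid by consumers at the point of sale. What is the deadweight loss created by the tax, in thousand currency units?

Deadweight loss = 470.4 thousand.

Without the tax, 303 − 2p = 3p − 67 gives 5p = 370, so p* = 74 and q* = 155.
With the tax collected from consumers, demand (in seller-price terms) shifts: qd = 303 − 2(p + 28).
New equilibrium: consumers pay 90.8, sellers receive 62.8, q = 121.4. (Wedge: pb − ps = 28.)
Quantity falls by |ΔQ| = |155 − 121.4| = 33.6.
DWL = ½ · t · |ΔQ| = ½ · 28 · 33.6 = 470.4.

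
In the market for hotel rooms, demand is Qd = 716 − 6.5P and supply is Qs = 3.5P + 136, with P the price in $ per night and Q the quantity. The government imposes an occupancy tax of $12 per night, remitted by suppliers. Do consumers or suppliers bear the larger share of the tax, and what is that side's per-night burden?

Without the tax, 716 − 6.5P = 3.5P + 136 gives 10P = 580, so P* = $58 and Q* = 339.
With the tax collected from suppliers, supply shifts: Qs = 3.5(P − 12) + 136.
Solving gives Q = 311.7 with consumers paying $62.2 and suppliers receiving $50.2 (the $12 wedge).
Per-night burden: consumers $4.2, suppliers $7.8.
Suppliers take the larger share because supply is less price-elastic here (demand slope 6.5 vs supply slope 3.5).
The less price-elastic side of the market bears the larger share of a per-unit tax.

Suppliers bear the larger share: $7.8 per night.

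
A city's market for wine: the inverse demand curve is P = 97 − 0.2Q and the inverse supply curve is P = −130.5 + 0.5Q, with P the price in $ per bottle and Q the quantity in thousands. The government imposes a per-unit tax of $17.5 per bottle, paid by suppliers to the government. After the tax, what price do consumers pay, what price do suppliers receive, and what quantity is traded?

Rewrite in direct form: Qd = 485 − 5P and Qs = 2P + 261.
Without the tax, 485 − 5P = 2P + 261 gives 7P = 224, so P* = $32 and Q* = 325.
With the tax collected from suppliers, supply shifts: Qs = 2(P − 17.5) + 261.
New equilibrium: consumers pay $37, suppliers receive $19.5, Q = 300. (Wedge: Pb − Ps = 17.5.)

Consumers pay $37; suppliers receive $19.5; quantity = 300.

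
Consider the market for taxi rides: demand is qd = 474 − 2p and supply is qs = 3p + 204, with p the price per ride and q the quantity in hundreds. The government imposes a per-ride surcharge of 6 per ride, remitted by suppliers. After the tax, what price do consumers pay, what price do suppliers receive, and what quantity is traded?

Without the tax, 474 − 2p = 3p + 204 gives 5p = 270, so p* = 54 and q* = 366.
With the tax collected from suppliers, supply shifts: qs = 3(p − 6) + 204.
New equilibrium: consumers pay 57.6, suppliers receive 51.6, q = 358.8. (Wedge: pb − ps = 6.)

Consumers pay 57.6; suppliers receive 51.6; quantity = 358.8.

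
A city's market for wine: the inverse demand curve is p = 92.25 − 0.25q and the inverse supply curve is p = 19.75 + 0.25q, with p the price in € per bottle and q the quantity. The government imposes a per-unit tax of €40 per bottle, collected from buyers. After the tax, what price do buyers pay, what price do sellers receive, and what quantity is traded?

Rewrite in direct form: qd = 369 − 4p and qs = 4p − 79.
Before the tax: set 369 − 4p = 4p − 79 → p* = €56, q* = 145.
With the tax collected from buyers, demand (in seller-price terms) shifts: qd = 369 − 4(p + 40).
Solving gives q = 65 with buyers paying €76 and sellers receiving €36 (the €40 wedge).

Buyers pay €76; sellers receive €36; quantity = 65.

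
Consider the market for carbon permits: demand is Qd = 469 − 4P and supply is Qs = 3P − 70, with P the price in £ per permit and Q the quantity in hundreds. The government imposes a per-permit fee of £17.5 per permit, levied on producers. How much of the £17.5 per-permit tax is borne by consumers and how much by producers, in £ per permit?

Consumers bear £7.5 per permit; producers bear £10 per permit.

Without the tax, 469 − 4P = 3P − 70 gives 7P = 539, so P* = £77 and Q* = 161.
With the tax collected from producers, supply shifts: Qs = 3(P − 17.5) − 70.
New equilibrium: consumers pay £84.5, producers receive £67, Q = 131. (Wedge: Pb − Ps = 17.5.)
Burden on consumers: £7.5; on producers: £10. (They sum to £17.5.)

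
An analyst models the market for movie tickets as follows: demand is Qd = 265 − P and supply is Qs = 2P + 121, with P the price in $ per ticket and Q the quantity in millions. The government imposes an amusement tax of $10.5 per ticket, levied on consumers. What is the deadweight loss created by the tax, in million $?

Deadweight loss = $36.75 million.

Without the tax, 265 − P = 2P + 121 gives 3P = 144, so P* = $48 and Q* = 217.
With the tax collected from consumers, demand (in seller-price terms) shifts: Qd = 265 − (P + 10.5).
New equilibrium: consumers pay $55, producers receive $44.5, Q = 210. (Wedge: Pb − Ps = 10.5.)
Quantity falls by |ΔQ| = |217 − 210| = 7.
DWL = ½ · t · |ΔQ| = ½ · 10.5 · 7 = $36.75.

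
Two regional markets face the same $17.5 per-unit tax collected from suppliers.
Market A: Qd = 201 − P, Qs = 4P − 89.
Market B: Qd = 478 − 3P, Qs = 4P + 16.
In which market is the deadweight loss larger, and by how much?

Market A: pre-tax P* = $58, Q* = 143; post-tax Q = 129; deadweight loss = $122.5.
Market B: pre-tax P* = $66, Q* = 280; post-tax Q = 250; deadweight loss = $262.5.
Difference: $122.5 vs $262.5 → market B is larger by $140.

Market B, by $140.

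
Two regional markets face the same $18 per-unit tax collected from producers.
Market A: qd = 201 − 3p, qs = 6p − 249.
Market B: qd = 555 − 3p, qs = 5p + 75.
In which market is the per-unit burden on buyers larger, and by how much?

Market A, by $0.75.

Market A: pre-tax p* = $50, q* = 51; post-tax q = 15; per-unit burden on buyers = $12.
Market B: pre-tax p* = $60, q* = 375; post-tax q = 341.25; per-unit burden on buyers = $11.25.
Difference: $12 vs $11.25 → market A is larger by $0.75.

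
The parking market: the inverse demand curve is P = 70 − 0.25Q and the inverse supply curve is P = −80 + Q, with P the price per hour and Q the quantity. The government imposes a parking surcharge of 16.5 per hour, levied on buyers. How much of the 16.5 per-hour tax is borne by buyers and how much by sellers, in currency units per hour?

Rewrite in direct form: Qd = 280 − 4P and Qs = P + 80.
Before the tax: set 280 − 4P = P + 80 → P* = 40, Q* = 120.
With the tax collected from buyers, demand (in seller-price terms) shifts: Qd = 280 − 4(P + 16.5).
Solving gives Q = 106.8 with buyers paying 43.3 and sellers receiving 26.8 (the 16.5 wedge).
Burden on buyers: 3.3; on sellers: 13.2. (They sum to 16.5.)

Buyers bear 3.3 per hour; sellers bear 13.2 per hour.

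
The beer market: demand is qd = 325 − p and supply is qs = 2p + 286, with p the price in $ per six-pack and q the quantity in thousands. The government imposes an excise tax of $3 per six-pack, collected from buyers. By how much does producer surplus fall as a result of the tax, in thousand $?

Producer surplus falls by $311 thousand.

Without the tax, 325 − p = 2p + 286 gives 3p = 39, so p* = $13 and q* = 312.
With the tax collected from buyers, demand (in seller-price terms) shifts: qd = 325 − (p + 3).
New equilibrium: buyers pay $15, sellers receive $12, q = 310. (Wedge: pb − ps = 3.)
ΔPS is the trapezoid between Q = 310 and Q = 312 of height $1: ½ · (312 + 310) · 1 = $311.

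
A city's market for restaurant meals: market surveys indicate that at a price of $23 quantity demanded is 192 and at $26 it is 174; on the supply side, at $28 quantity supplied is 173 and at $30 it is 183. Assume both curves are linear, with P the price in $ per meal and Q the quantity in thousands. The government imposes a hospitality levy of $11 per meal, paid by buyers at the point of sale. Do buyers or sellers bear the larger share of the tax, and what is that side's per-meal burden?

Demand slope: (174 − 192)/(26 − 23) = -6, so Qd = 330 − 6P.
Supply slope: (183 − 173)/(30 − 28) = 5, so Qs = 5P + 33.
Before the tax: set 330 − 6P = 5P + 33 → P* = $27, Q* = 168.
With the tax collected from buyers, demand (in seller-price terms) shifts: Qd = 330 − 6(P + 11).
New equilibrium: buyers pay $32, sellers receive $21, Q = 138. (Wedge: Pb − Ps = 11.)
Per-meal burden: buyers $5, sellers $6.
Sellers take the larger share because supply is less price-elastic here (demand slope 6 vs supply slope 5).

Sellers bear the larger share: $6 per meal.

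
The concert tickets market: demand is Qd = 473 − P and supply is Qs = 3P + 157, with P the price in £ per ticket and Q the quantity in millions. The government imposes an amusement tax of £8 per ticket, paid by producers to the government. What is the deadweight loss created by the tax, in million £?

Deadweight loss = £24 million.

Before the tax: set 473 − P = 3P + 157 → P* = £79, Q* = 394.
With the tax collected from producers, supply shifts: Qs = 3(P − 8) + 157.
New equilibrium: consumers pay £85, producers receive £77, Q = 388. (Wedge: Pb − Ps = 8.)
Quantity falls by |ΔQ| = |394 − 388| = 6.
DWL = ½ · t · |ΔQ| = ½ · 8 · 6 = £24.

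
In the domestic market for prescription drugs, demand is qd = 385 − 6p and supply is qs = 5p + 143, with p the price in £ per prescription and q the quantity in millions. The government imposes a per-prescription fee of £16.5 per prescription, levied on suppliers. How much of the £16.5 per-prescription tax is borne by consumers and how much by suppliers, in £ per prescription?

Before the tax: set 385 − 6p = 5p + 143 → p* = £22, q* = 253.
With the tax collected from suppliers, supply shifts: qs = 5(p − 16.5) + 143.
New equilibrium: consumers pay £29.5, suppliers receive £13, q = 208. (Wedge: pb − ps = 16.5.)
Burden on consumers: £7.5; on suppliers: £9. (They sum to £16.5.)

Consumers bear £7.5 per prescription; suppliers bear £9 per prescription.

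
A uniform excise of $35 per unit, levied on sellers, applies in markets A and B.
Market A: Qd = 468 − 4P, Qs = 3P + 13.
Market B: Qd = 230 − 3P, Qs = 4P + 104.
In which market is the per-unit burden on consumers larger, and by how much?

Market B, by $5.

Market A: pre-tax P* = $65, Q* = 208; post-tax Q = 148; per-unit burden on consumers = $15.
Market B: pre-tax P* = $18, Q* = 176; post-tax Q = 116; per-unit burden on consumers = $20.
Difference: $15 vs $20 → market B is larger by $5.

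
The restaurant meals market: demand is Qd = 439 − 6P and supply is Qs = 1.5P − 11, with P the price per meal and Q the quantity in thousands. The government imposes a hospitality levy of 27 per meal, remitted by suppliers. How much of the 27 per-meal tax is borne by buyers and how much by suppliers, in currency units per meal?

Without the tax, 439 − 6P = 1.5P − 11 gives 7.5P = 450, so P* = 60 and Q* = 79.
With the tax collected from suppliers, supply shifts: Qs = 1.5(P − 27) − 11.
New equilibrium: buyers pay 65.4, suppliers receive 38.4, Q = 46.6. (Wedge: Pb − Ps = 27.)
Burden on buyers: 5.4; on suppliers: 21.6. (They sum to 27.)
The less price-elastic side of the market bears the larger share of a per-unit tax.

Buyers bear 5.4 per meal; suppliers bear 21.6 per meal.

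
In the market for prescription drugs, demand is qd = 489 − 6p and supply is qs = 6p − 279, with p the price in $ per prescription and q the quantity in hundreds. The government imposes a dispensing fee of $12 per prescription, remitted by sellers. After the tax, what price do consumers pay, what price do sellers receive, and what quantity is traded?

Before the tax: set 489 − 6p = 6p − 279 → p* = $64, q* = 105.
With the tax collected from sellers, supply shifts: qs = 6(p − 12) − 279.
New equilibrium: consumers pay $70, sellers receive $58, q = 69. (Wedge: pb − ps = 12.)

Consumers pay $70; sellers receive $58; quantity = 69.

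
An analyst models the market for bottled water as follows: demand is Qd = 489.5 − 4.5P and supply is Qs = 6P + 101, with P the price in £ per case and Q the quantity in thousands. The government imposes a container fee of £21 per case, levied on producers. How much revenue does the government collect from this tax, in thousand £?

Tax revenue = £5649 thousand.

Before the tax: set 489.5 − 4.5P = 6P + 101 → P* = £37, Q* = 323.
With the tax collected from producers, supply shifts: Qs = 6(P − 21) + 101.
Solving gives Q = 269 with consumers paying £49 and producers receiving £28 (the £21 wedge).
Revenue = t · Q = 21 · 269 = £5649.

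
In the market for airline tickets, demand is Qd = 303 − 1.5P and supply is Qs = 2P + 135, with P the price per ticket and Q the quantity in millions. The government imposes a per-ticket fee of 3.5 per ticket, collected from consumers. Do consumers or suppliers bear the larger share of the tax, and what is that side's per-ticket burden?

Before the tax: set 303 − 1.5P = 2P + 135 → P* = 48, Q* = 231.
With the tax collected from consumers, demand (in seller-price terms) shifts: Qd = 303 − 1.5(P + 3.5).
New equilibrium: consumers pay 50, suppliers receive 46.5, Q = 228. (Wedge: Pb − Ps = 3.5.)
Per-ticket burden: consumers 2, suppliers 1.5.
Consumers take the larger share because demand is less price-elastic here (demand slope 1.5 vs supply slope 2).
The less price-elastic side of the market bears the larger share of a per-unit tax.

Consumers bear the larger share: 2 per ticket.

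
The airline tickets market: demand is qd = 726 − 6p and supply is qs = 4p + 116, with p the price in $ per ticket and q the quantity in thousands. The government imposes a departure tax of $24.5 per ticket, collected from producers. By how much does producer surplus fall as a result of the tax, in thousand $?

Producer surplus falls by $4859.82 thousand.

Before the tax: set 726 − 6p = 4p + 116 → p* = $61, q* = 360.
With the tax collected from producers, supply shifts: qs = 4(p − 24.5) + 116.
New equilibrium: consumers pay $70.8, producers receive $46.3, q = 301.2. (Wedge: pb − ps = 24.5.)
ΔPS is the trapezoid between Q = 301.2 and Q = 360 of height $14.7: ½ · (360 + 301.2) · 14.7 = $4859.82.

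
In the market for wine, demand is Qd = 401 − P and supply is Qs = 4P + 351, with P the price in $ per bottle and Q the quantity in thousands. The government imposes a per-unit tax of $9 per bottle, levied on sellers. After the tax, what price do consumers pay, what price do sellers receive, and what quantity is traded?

Consumers pay $17.2; sellers receive $8.2; quantity = 383.8.

Before the tax: set 401 − P = 4P + 351 → P* = $10, Q* = 391.
With the tax collected from sellers, supply shifts: Qs = 4(P − 9) + 351.
New equilibrium: consumers pay $17.2, sellers receive $8.2, Q = 383.8. (Wedge: Pb − Ps = 9.)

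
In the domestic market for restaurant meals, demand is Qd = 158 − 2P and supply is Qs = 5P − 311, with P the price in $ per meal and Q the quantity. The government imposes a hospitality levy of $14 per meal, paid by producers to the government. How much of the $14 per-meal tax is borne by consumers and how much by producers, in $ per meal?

Consumers bear $10 per meal; producers bear $4 per meal.

Before the tax: set 158 − 2P = 5P − 311 → P* = $67, Q* = 24.
With the tax collected from producers, supply shifts: Qs = 5(P − 14) − 311.
New equilibrium: consumers pay $77, producers receive $63, Q = 4. (Wedge: Pb − Ps = 14.)
Burden on consumers: $10; on producers: $4. (They sum to $14.)
The less price-elastic side of the market bears the larger share of a per-unit tax.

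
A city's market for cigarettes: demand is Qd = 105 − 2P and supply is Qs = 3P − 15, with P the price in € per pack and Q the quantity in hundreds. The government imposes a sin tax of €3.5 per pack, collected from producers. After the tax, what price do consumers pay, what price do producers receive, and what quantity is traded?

Consumers pay €26.1; producers receive €22.6; quantity = 52.8.

Before the tax: set 105 − 2P = 3P − 15 → P* = €24, Q* = 57.
With the tax collected from producers, supply shifts: Qs = 3(P − 3.5) − 15.
Solving gives Q = 52.8 with consumers paying €26.1 and producers receiving €22.6 (the €3.5 wedge).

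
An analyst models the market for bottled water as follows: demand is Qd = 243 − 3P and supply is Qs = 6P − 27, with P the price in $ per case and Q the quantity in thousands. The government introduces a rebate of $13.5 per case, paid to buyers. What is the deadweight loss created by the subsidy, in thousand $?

Without the subsidy, 243 − 3P = 6P − 27 gives 9P = 270, so P* = $30 and Q* = 153.
With a per-unit subsidy paid to buyers, each effectively pays P − 13.5, so demand becomes Qd = 243 − 3(P − 13.5).
Solving gives Q = 180 with buyers paying $21 and sellers receiving $34.5 (the $13.5 wedge).
Quantity rises by |ΔQ| = |153 − 180| = 27.
DWL = ½ · t · |ΔQ| = ½ · 13.5 · 27 = $182.25.

Deadweight loss = $182.25 thousand.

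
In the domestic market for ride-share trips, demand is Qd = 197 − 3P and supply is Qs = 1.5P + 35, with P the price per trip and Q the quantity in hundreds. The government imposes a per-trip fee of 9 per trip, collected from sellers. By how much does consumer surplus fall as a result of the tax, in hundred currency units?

Before the tax: set 197 − 3P = 1.5P + 35 → P* = 36, Q* = 89.
With the tax collected from sellers, supply shifts: Qs = 1.5(P − 9) + 35.
Solving gives Q = 80 with consumers paying 39 and sellers receiving 30 (the 9 wedge).
ΔCS is the trapezoid between Q = 80 and Q = 89 of height 3: ½ · (89 + 80) · 3 = 253.5.

Consumer surplus falls by 253.5 hundred.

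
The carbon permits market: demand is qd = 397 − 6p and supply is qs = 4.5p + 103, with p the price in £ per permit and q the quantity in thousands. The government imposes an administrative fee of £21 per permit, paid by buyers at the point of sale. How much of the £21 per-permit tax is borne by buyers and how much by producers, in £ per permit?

Buyers bear £9 per permit; producers bear £12 per permit.

Before the tax: set 397 − 6p = 4.5p + 103 → p* = £28, q* = 229.
With the tax collected from buyers, demand (in seller-price terms) shifts: qd = 397 − 6(p + 21).
Solving gives q = 175 with buyers paying £37 and producers receiving £16 (the £21 wedge).
Burden on buyers: £9; on producers: £12. (They sum to £21.)
The less price-elastic side of the market bears the larger share of a per-unit tax.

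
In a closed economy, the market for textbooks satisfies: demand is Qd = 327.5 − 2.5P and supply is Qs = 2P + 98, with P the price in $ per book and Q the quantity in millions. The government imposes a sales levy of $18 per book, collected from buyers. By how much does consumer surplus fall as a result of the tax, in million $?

Without the tax, 327.5 − 2.5P = 2P + 98 gives 4.5P = 229.5, so P* = $51 and Q* = 200.
With the tax collected from buyers, demand (in seller-price terms) shifts: Qd = 327.5 − 2.5(P + 18).
Solving gives Q = 180 with buyers paying $59 and suppliers receiving $41 (the $18 wedge).
ΔCS is the trapezoid between Q = 180 and Q = 200 of height $8: ½ · (200 + 180) · 8 = $1520.

Consumer surplus falls by $1520 million.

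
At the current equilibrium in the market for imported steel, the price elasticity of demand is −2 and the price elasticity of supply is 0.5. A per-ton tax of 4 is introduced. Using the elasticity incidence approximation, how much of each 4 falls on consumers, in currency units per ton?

Incidence ratio: consumers' share ≈ εs / (εs + |εd|) = 0.5 / (0.5 + 2) = 0.2.
So consumers bear ≈ 0.2 × 4 = 0.8; suppliers bear 3.2.

Consumers bear ≈ 0.8 per ton.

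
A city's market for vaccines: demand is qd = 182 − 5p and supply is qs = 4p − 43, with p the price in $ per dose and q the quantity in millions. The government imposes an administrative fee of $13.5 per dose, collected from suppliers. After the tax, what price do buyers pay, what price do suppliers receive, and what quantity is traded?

Without the tax, 182 − 5p = 4p − 43 gives 9p = 225, so p* = $25 and q* = 57.
With the tax collected from suppliers, supply shifts: qs = 4(p − 13.5) − 43.
Solving gives q = 27 with buyers paying $31 and suppliers receiving $17.5 (the $13.5 wedge).

Buyers pay $31; suppliers receive $17.5; quantity = 27.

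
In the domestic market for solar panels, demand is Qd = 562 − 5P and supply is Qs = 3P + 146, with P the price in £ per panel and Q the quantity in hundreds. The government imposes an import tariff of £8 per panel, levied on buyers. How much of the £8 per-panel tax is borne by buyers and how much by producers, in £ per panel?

Without the tax, 562 − 5P = 3P + 146 gives 8P = 416, so P* = £52 and Q* = 302.
With the tax collected from buyers, demand (in seller-price terms) shifts: Qd = 562 − 5(P + 8).
New equilibrium: buyers pay £55, producers receive £47, Q = 287. (Wedge: Pb − Ps = 8.)
Burden on buyers: £3; on producers: £5. (They sum to £8.)

Buyers bear £3 per panel; producers bear £5 per panel.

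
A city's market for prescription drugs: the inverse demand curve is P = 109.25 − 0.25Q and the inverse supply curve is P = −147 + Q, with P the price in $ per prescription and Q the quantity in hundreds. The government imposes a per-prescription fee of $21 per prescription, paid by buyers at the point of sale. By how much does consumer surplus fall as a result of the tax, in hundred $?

Consumer surplus falls by $825.72 hundred.

Rewrite in direct form: Qd = 437 − 4P and Qs = P + 147.
Without the tax, 437 − 4P = P + 147 gives 5P = 290, so P* = $58 and Q* = 205.
With the tax collected from buyers, demand (in seller-price terms) shifts: Qd = 437 − 4(P + 21).
New equilibrium: buyers pay $62.2, suppliers receive $41.2, Q = 188.2. (Wedge: Pb − Ps = 21.)
ΔCS is the trapezoid between Q = 188.2 and Q = 205 of height $4.2: ½ · (205 + 188.2) · 4.2 = $825.72.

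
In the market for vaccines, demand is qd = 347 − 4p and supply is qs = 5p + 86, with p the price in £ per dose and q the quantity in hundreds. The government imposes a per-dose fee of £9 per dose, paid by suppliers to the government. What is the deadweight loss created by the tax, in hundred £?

Deadweight loss = £90 hundred.

Before the tax: set 347 − 4p = 5p + 86 → p* = £29, q* = 231.
With the tax collected from suppliers, supply shifts: qs = 5(p − 9) + 86.
New equilibrium: consumers pay £34, suppliers receive £25, q = 211. (Wedge: pb − ps = 9.)
Quantity falls by |ΔQ| = |231 − 211| = 20.
DWL = ½ · t · |ΔQ| = ½ · 9 · 20 = £90.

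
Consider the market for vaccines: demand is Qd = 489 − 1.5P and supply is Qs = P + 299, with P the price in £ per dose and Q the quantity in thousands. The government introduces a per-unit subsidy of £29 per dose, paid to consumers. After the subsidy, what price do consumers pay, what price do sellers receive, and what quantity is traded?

Consumers pay £64.4; sellers receive £93.4; quantity = 392.4.

Without the subsidy, 489 − 1.5P = P + 299 gives 2.5P = 190, so P* = £76 and Q* = 375.
With a per-unit subsidy paid to consumers, each effectively pays P − 29, so demand becomes Qd = 489 − 1.5(P − 29).
Solving gives Q = 392.4 with consumers paying £64.4 and sellers receiving £93.4 (the £29 wedge).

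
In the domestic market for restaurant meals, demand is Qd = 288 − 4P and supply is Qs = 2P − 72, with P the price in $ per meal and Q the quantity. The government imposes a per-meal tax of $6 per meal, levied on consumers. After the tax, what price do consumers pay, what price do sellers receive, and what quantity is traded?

Consumers pay $62; sellers receive $56; quantity = 40.

Before the tax: set 288 − 4P = 2P − 72 → P* = $60, Q* = 48.
With the tax collected from consumers, demand (in seller-price terms) shifts: Qd = 288 − 4(P + 6).
New equilibrium: consumers pay $62, sellers receive $56, Q = 40. (Wedge: Pb − Ps = 6.)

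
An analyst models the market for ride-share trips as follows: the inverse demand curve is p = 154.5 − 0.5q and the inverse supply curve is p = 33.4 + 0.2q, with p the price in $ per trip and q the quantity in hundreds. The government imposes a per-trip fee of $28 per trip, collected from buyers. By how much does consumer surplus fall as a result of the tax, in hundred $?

Consumer surplus falls by $3060 hundred.

Rewrite in direct form: qd = 309 − 2p and qs = 5p − 167.
Before the tax: set 309 − 2p = 5p − 167 → p* = $68, q* = 173.
With the tax collected from buyers, demand (in seller-price terms) shifts: qd = 309 − 2(p + 28).
Solving gives q = 133 with buyers paying $88 and producers receiving $60 (the $28 wedge).
ΔCS is the trapezoid between Q = 133 and Q = 173 of height $20: ½ · (173 + 133) · 20 = $3060.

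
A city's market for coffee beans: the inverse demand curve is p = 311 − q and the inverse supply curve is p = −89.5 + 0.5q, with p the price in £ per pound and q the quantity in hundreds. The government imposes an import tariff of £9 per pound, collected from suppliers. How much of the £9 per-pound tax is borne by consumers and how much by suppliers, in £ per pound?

Inverting to q(p) form: qd = 311 − p; qs = 2p + 179.
Before the tax: set 311 − p = 2p + 179 → p* = £44, q* = 267.
With the tax collected from suppliers, supply shifts: qs = 2(p − 9) + 179.
Solving gives q = 261 with consumers paying £50 and suppliers receiving £41 (the £9 wedge).
Burden on consumers: £6; on suppliers: £3. (They sum to £9.)

Consumers bear £6 per pound; suppliers bear £3 per pound.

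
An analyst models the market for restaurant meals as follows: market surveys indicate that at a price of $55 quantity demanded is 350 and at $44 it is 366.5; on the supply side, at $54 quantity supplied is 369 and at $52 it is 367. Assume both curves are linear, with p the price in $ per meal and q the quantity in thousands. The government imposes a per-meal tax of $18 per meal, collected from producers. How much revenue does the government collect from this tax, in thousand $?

Demand slope: (366.5 − 350)/(44 − 55) = -1.5, so qd = 432.5 − 1.5p.
Supply slope: (367 − 369)/(52 − 54) = 1, so qs = p + 315.
Without the tax, 432.5 − 1.5p = p + 315 gives 2.5p = 117.5, so p* = $47 and q* = 362.
With the tax collected from producers, supply shifts: qs = (p − 18) + 315.
Solving gives q = 351.2 with consumers paying $54.2 and producers receiving $36.2 (the $18 wedge).
Revenue = t · Q = 18 · 351.2 = $6321.6.

Tax revenue = $6321.6 thousand.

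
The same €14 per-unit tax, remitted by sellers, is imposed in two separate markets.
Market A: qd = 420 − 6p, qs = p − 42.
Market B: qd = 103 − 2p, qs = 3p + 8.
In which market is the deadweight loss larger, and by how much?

Market A: pre-tax p* = €66, q* = 24; post-tax q = 12; deadweight loss = €84.
Market B: pre-tax p* = €19, q* = 65; post-tax q = 48.2; deadweight loss = €117.6.
Difference: €84 vs €117.6 → market B is larger by €33.6.

Market B, by €33.6.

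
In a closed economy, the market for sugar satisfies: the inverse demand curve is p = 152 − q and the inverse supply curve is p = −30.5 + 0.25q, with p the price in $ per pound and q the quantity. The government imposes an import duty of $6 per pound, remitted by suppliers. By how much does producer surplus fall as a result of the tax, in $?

Producer surplus falls by $172.32.

Inverting to q(p) form: qd = 152 − p; qs = 4p + 122.
Without the tax, 152 − p = 4p + 122 gives 5p = 30, so p* = $6 and q* = 146.
With the tax collected from suppliers, supply shifts: qs = 4(p − 6) + 122.
New equilibrium: buyers pay $10.8, suppliers receive $4.8, q = 141.2. (Wedge: pb − ps = 6.)
ΔPS is the trapezoid between Q = 141.2 and Q = 146 of height $1.2: ½ · (146 + 141.2) · 1.2 = $172.32.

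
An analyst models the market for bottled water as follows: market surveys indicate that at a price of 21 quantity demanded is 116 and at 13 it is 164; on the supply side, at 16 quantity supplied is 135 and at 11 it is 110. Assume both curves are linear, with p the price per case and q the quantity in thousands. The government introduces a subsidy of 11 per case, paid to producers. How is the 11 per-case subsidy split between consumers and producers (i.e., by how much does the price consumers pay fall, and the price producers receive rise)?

Demand slope: (164 − 116)/(13 − 21) = -6, so qd = 242 − 6p.
Supply slope: (110 − 135)/(11 − 16) = 5, so qs = 5p + 55.
Before the subsidy: set 242 − 6p = 5p + 55 → p* = 17, q* = 140.
With a per-unit subsidy paid to producers, each receives p + 11 per unit sold, so supply becomes qs = 5(p + 11) + 55.
Solving gives q = 170 with consumers paying 12 and producers receiving 23 (the 11 wedge).
Gain to consumers: 5; to producers: 6. (They sum to 11.)

Consumers gain 5 per case; producers gain 6 per case.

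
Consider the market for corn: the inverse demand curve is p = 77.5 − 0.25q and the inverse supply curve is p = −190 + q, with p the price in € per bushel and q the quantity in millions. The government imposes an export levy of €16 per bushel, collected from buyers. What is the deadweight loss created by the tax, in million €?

Deadweight loss = €102.4 million.

Inverting to q(p) form: qd = 310 − 4p; qs = p + 190.
Without the tax, 310 − 4p = p + 190 gives 5p = 120, so p* = €24 and q* = 214.
With the tax collected from buyers, demand (in seller-price terms) shifts: qd = 310 − 4(p + 16).
New equilibrium: buyers pay €27.2, sellers receive €11.2, q = 201.2. (Wedge: pb − ps = 16.)
Quantity falls by |ΔQ| = |214 − 201.2| = 12.8.
DWL = ½ · t · |ΔQ| = ½ · 16 · 12.8 = €102.4.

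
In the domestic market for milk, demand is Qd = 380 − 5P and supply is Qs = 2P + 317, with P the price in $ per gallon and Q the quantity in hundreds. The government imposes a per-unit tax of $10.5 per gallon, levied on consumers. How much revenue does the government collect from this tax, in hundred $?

Tax revenue = $3360 hundred.

Without the tax, 380 − 5P = 2P + 317 gives 7P = 63, so P* = $9 and Q* = 335.
With the tax collected from consumers, demand (in seller-price terms) shifts: Qd = 380 − 5(P + 10.5).
Solving gives Q = 320 with consumers paying $12 and suppliers receiving $1.5 (the $10.5 wedge).
Revenue = t · Q = 10.5 · 320 = $3360.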